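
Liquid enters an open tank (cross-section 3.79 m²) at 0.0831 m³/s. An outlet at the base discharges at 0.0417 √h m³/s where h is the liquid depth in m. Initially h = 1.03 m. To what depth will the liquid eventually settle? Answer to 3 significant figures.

Volume balance on the tank: A dh/dt = Q_in − 0.0417 √h. At steady state dh/dt = 0:
Q_in = 0.0417 √h_ss ⇒ √h_ss = 0.0831/0.0417 = 1.9928.
h_ss = 1.9928² = 3.9713 m. (Since h₀ = 1.03 m < h_ss, the level will rise toward this value.)

3.97 m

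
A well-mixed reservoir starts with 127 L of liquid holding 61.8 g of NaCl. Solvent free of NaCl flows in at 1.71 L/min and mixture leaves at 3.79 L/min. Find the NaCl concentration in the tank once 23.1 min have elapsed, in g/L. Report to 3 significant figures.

0.329 g/L

Total volume: dV/dt = Q_in − Q_out = -2.0800 L/min, so V(t) = 127 − 2.0800 t and V(23.1) = 78.952 L.
Solute balance: dm/dt = 0 − Q_out C = −Q_out m/V(t).
dm/m = −Q_out dt/(V₀ − 2.0800 t); integrating gives ln(m/m₀) = −(Q_out/(Q_in−Q_out)) ln(V/V₀).
m = m₀ (V₀/V)^(Q_out/(Q_in−Q_out)) = 61.8 × (127/78.952)^(-1.8221) = 25.991 g.
C = m/V = 25.991/78.952 = 0.32921 g/L.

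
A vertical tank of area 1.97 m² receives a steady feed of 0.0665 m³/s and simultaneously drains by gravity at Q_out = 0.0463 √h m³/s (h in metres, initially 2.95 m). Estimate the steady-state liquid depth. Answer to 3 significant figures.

Level balance: A dh/dt = 0.0665 − 0.0463 √h. Setting dh/dt = 0:
Q_in = 0.0463 √h_ss ⇒ √h_ss = 0.0665/0.0463 = 1.4363.
h_ss = 1.4363² = 2.0629 m. (Since h₀ = 2.95 m > h_ss, the level will fall toward this value.)

2.06 m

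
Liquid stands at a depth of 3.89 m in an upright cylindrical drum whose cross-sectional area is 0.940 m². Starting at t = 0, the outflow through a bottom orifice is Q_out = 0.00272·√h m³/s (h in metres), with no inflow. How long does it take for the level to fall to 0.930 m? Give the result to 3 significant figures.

697 s

Unsteady balance on liquid volume: A dh/dt = −0.00272 √h.
∫ h^(−1/2) dh = −(0.00272/A) ∫ dt, giving 2√h = 2√h₀ − (0.00272/A) t.
t = 2A(√h₀ − √h)/0.00272 = 2·0.940·(√3.89 − √0.930)/0.00272
  = 1.8800 × (1.9723 − 0.96437) / 0.00272 = 696.67 s.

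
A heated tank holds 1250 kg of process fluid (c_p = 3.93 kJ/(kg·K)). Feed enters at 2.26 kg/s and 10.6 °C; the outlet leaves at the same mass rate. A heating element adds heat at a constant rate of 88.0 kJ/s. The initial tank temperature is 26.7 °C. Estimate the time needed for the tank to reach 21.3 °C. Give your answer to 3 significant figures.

M c_p dT/dt = ṁ c_p (T_in − T) + Q̇.
τ = M/ṁ = 553.10 s; T_ss = T_in + Q̇/(ṁ c_p) = 20.508 °C.
T(t) = T_ss + (T₀ − T_ss) e^(−t/τ). Set T = 21.3:
e^(−t/τ) = (21.3 − 20.508)/(26.7 − 20.508) = 0.12792
t = −553.10 · ln(0.12792) = 1137.4 s.

1140 s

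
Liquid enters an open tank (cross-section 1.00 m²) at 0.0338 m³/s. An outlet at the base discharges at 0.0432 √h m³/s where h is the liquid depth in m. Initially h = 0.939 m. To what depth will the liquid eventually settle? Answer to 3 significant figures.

0.612 m

Level balance: A dh/dt = 0.0338 − 0.0432 √h. Setting dh/dt = 0:
Q_in = 0.0432 √h_ss ⇒ √h_ss = 0.0338/0.0432 = 0.78241.
h_ss = 0.78241² = 0.61216 m. (Since h₀ = 0.939 m > h_ss, the level will fall toward this value.)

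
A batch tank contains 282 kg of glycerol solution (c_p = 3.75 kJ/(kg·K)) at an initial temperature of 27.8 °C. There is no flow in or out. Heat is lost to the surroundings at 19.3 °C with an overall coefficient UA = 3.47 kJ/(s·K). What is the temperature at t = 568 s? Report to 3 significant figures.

20.6 °C

M c_p dT/dt = −UA(T − T_amb).
dT/dt = (T_ss − T)/τ with T_ss = T_amb = 19.300 °C, τ = M c_p/UA = 282·3.75/3.47 = 304.76 s.
Integrating: T(t) = T_ss + (T₀ − T_ss) e^(−t/τ).
T(568) = 19.300 + (8.5000)·0.15508 = 20.618 °C.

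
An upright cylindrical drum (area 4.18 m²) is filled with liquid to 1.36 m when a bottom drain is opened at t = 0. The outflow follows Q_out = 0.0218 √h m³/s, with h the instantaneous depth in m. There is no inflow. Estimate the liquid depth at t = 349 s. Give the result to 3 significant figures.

Accumulation of liquid (constant cross-section A): A dh/dt = −0.0218 √h.
Separate and integrate: 2(√h − √h₀) = −(0.0218/A) t.
√h = √1.36 − 0.0218·349/(2·4.18) = 1.1662 − 0.91007 = 0.25612.
h = 0.25612² = 0.065597 m.

0.0656 m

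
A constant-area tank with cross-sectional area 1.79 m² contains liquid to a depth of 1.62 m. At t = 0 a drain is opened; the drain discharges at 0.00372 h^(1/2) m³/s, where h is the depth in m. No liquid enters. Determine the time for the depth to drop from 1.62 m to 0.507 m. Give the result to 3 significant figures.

With no inflow, A dh/dt = −0.00372 √h.
Separate and integrate: 2(√h − √h₀) = −(0.00372/A) t.
t = 2A(√h₀ − √h)/0.00372 = 2·1.79·(√1.62 − √0.507)/0.00372
  = 3.5800 × (1.2728 − 0.71204) / 0.00372 = 539.65 s.

540 s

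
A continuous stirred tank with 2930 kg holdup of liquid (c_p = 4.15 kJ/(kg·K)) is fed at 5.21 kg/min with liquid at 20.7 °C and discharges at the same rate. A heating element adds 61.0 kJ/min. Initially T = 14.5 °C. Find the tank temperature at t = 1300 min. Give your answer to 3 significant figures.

22.6 °C

Heat balance on the well-mixed liquid: M c_p dT/dt = ṁ c_p (T_in − T) + 61.0.
τ = M/ṁ = 562.38 min; T_ss = T_in + Q̇/(ṁ c_p) = 20.7 + 61.0/(5.21·4.15) = 23.521 °C.
Integrating: T(t) = T_ss + (T₀ − T_ss) e^(−t/τ).
T(1300) = 23.521 + (-9.0213)·e^(−1300/562.38) = 23.521 + (-9.0213)·0.099102 = 22.627 °C.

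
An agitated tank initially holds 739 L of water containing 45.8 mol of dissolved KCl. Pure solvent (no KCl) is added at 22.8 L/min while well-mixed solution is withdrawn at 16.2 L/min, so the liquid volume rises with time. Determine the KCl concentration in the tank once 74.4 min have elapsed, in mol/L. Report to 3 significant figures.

Let m(t) be the amount of KCl. Volume: V(t) = V₀ + (Q_in − Q_out) t = 739 + 6.6000 t; V(74.4) = 1230.0 L.
Species balance (pure solvent in): dm/dt = −Q_out · m/V(t).
dm/m = −Q_out dt/(V₀ + 6.6000 t); integrating gives ln(m/m₀) = −(Q_out/(Q_in−Q_out)) ln(V/V₀).
m = m₀ (V₀/V)^(Q_out/(Q_in−Q_out)) = 45.8 × (739/1230.0)^(2.4545) = 13.114 mol.
C = m/V = 13.114/1230.0 = 0.010661 mol/L.

0.0107 mol/L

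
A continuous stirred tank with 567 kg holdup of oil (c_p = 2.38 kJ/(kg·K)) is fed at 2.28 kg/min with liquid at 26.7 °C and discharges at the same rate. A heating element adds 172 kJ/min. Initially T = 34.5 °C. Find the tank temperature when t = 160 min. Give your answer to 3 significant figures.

M c_p dT/dt = ṁ c_p (T_in − T) + Q̇.
τ = M/ṁ = 248.68 min; T_ss = T_in + Q̇/(ṁ c_p) = 26.7 + 172/(2.28·2.38) = 58.397 °C.
T approaches T_ss exponentially: T(t) = T_ss + (T₀ − T_ss) e^(−t/τ).
T(160) = 58.397 + (-23.897)·e^(−160/248.68) = 58.397 + (-23.897)·0.52551 = 45.839 °C.

45.8 °C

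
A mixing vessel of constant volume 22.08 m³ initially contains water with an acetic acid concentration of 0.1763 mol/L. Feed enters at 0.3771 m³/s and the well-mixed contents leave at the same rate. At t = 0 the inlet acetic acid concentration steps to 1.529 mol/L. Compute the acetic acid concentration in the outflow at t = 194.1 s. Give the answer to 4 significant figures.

Unsteady species balance (constant V, well mixed): V dC/dt = Q(C_in − C).
So dC/dt = (C_in − C)/τ with τ = V/Q = 22.08/0.3771 = 58.5521 s.
This is linear first-order; C(t) = C_in + (C₀ − C_in) e^(−t/τ).
C(194.1) = 1.529 + (0.1763 − 1.529)·e^(−194.1/58.5521) = 1.529 + (-1.35270)·0.0363342 = 1.47985 mol/L.

1.480 mol/L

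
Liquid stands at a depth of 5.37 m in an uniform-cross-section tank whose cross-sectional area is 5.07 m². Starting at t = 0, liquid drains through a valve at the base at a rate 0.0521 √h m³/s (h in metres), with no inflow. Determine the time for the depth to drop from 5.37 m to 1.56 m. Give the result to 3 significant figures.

208 s

With no inflow, A dh/dt = −0.0521 √h.
Separate and integrate: 2(√h − √h₀) = −(0.0521/A) t.
t = 2A(√h₀ − √h)/0.0521 = 2·5.07·(√5.37 − √1.56)/0.0521
  = 10.140 × (2.3173 − 1.2490) / 0.0521 = 207.92 s.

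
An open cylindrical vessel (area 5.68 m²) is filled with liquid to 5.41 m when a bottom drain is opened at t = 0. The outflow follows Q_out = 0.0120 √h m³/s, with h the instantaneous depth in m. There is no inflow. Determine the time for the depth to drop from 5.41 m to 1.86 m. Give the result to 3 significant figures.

With no inflow, A dh/dt = −0.0120 √h.
This is separable: 2 d(√h)/dt = −0.0120/A, so √h = √h₀ − (0.0120/(2A)) t.
t = 2A(√h₀ − √h)/0.0120 = 2·5.68·(√5.41 − √1.86)/0.0120
  = 11.360 × (2.3259 − 1.3638) / 0.0120 = 910.81 s.

911 s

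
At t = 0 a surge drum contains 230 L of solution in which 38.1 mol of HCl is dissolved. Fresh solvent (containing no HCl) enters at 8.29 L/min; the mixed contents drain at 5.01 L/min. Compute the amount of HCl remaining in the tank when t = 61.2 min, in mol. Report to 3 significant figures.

Let m(t) be the amount of HCl. Volume: V(t) = V₀ + (Q_in − Q_out) t = 230 + 3.2800 t; V(61.2) = 430.74 L.
Species balance (pure solvent in): dm/dt = −Q_out · m/V(t).
Separate: dm/m = −Q_out dt/V(t) ⇒ ln(m/m₀) = −(Q_out/(Q_in−Q_out)) ln(V/V₀).
m = m₀ (V₀/V)^(Q_out/(Q_in−Q_out)) = 38.1 × (230/430.74)^(1.5274) = 14.612 mol.

14.6 mol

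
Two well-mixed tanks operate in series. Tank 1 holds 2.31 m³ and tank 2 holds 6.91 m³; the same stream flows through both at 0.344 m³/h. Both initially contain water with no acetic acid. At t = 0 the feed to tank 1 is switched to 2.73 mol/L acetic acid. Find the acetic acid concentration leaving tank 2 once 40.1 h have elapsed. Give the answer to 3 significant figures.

Each tank obeys Vᵢ dCᵢ/dt = Q(Cᵢ₋₁ − Cᵢ), so τᵢ = Vᵢ/Q.
τ₁ = 2.31/0.344 = 6.7151 h; τ₂ = 6.91/0.344 = 20.087 h.
Solving the cascade with C₁(0)=C₂(0)=0 gives C₂(t) = C_in[1 − (τ₁ e^(−t/τ₁) − τ₂ e^(−t/τ₂))/(τ₁ − τ₂)].
At t = 40.1: e^(−t/τ₁) = 0.0025502, e^(−t/τ₂) = 0.13584.
C₂ = 2.73·[1 − (6.7151·0.0025502 − 20.087·0.13584)/(-13.372)] = 2.73·0.79723 = 2.1764 mol/L.

2.18 mol/L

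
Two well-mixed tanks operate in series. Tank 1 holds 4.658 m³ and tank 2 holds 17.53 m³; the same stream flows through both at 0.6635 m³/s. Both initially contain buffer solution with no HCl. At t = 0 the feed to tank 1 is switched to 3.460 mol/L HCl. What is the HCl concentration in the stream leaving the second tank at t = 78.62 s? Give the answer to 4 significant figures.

Each tank obeys Vᵢ dCᵢ/dt = Q(Cᵢ₋₁ − Cᵢ), so τᵢ = Vᵢ/Q.
τ₁ = 4.658/0.6635 = 7.02035 s; τ₂ = 17.53/0.6635 = 26.4205 s.
Solving the cascade with C₁(0)=C₂(0)=0 gives C₂(t) = C_in[1 − (τ₁ e^(−t/τ₁) − τ₂ e^(−t/τ₂))/(τ₁ − τ₂)].
At t = 78.62: e^(−t/τ₁) = 1.36896e-05, e^(−t/τ₂) = 0.0510107.
C₂ = 3.460·[1 − (7.02035·1.36896e-05 − 26.4205·0.0510107)/(-19.4002)] = 3.460·0.930535 = 3.21965 mol/L.

3.220 mol/L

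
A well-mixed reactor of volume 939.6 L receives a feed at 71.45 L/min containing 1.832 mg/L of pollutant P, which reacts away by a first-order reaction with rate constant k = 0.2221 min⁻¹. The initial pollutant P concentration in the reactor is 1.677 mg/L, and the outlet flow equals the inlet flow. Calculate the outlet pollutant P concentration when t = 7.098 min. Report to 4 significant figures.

0.6130 mg/L

V dC/dt = Q(C_in − C) − k V C.
This is linear with rate a = Q/V + k = 0.298143 min⁻¹.
C_ss = Q C_in/(Q + kV) = 0.467262 mg/L; C(t) = C_ss + (C₀ − C_ss) e^(−a t).
C(7.098) = 0.467262 + (1.20974)·e^(−0.298143·7.098) = 0.467262 + (1.20974)·0.120486 = 0.613019 mg/L.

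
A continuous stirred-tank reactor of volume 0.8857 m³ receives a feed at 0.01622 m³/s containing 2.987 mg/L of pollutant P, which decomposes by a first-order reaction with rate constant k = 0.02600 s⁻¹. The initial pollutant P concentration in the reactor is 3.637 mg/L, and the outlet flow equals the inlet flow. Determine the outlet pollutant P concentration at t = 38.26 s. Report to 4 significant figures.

Accumulation = in − out − consumed: V dC/dt = Q C_in − Q C − k V C.
This is linear with rate a = Q/V + k = 0.0443132 s⁻¹.
C_ss = Q C_in/(Q + kV) = 1.23443 mg/L; C(t) = C_ss + (C₀ − C_ss) e^(−a t).
C(38.26) = 1.23443 + (2.40257)·e^(−0.0443132·38.26) = 1.23443 + (2.40257)·0.183522 = 1.67535 mg/L.

1.675 mg/L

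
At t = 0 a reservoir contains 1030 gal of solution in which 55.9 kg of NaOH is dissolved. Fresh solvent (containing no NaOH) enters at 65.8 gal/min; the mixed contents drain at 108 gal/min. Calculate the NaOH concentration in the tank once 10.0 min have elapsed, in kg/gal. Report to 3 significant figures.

Let m(t) be the amount of NaOH. Volume: V(t) = V₀ + (Q_in − Q_out) t = 1030 − 42.200 t; V(10.0) = 608.00 gal.
No NaOH enters, so dm/dt = −Q_out · (m/V).
dm/m = −Q_out dt/(V₀ − 42.200 t); integrating gives ln(m/m₀) = −(Q_out/(Q_in−Q_out)) ln(V/V₀).
m = m₀ (V₀/V)^(Q_out/(Q_in−Q_out)) = 55.9 × (1030/608.00)^(-2.5592) = 14.505 kg.
C = m/V = 14.505/608.00 = 0.023857 kg/gal.

0.0239 kg/gal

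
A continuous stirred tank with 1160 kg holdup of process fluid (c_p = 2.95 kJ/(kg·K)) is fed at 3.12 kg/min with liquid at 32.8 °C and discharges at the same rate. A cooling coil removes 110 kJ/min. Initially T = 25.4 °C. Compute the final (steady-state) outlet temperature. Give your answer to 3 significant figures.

20.8 °C

M c_p dT/dt = ṁ c_p (T_in − T) − Q̇.
At steady state dT/dt = 0 ⇒ T_ss = T_in − Q̇/(ṁ c_p) = 32.8 − 110/(3.12·2.95) = 20.849 °C.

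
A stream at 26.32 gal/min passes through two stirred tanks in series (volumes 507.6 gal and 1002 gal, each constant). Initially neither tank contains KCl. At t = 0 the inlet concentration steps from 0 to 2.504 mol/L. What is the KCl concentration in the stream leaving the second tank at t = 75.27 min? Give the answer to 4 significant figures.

Time constants: τᵢ = Vᵢ/Q for each well-mixed tank.
τ₁ = 507.6/26.32 = 19.2857 min; τ₂ = 1002/26.32 = 38.0699 min.
Tank 1: C₁ = C_in(1 − e^(−t/τ₁)). Tank 2 (τ₁ ≠ τ₂): C₂ = C_in[1 − (τ₁ e^(−t/τ₁) − τ₂ e^(−t/τ₂))/(τ₁ − τ₂)].
At t = 75.27: e^(−t/τ₁) = 0.0201835, e^(−t/τ₂) = 0.138463.
C₂ = 2.504·[1 − (19.2857·0.0201835 − 38.0699·0.138463)/(-18.7842)] = 2.504·0.740100 = 1.85321 mol/L.

1.853 mol/L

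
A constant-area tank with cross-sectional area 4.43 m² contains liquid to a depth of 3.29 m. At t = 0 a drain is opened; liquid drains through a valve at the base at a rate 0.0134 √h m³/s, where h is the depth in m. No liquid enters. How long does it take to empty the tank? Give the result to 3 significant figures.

Volume balance on the tank: A dh/dt = −0.0134 √h.
∫ h^(−1/2) dh = −(0.0134/A) ∫ dt, giving 2√h = 2√h₀ − (0.0134/A) t.
Set h = 0: 2√h₀ = (0.0134/A) t_empty ⇒ t_empty = 2A√h₀/0.0134.
t_empty = 2·4.43·√3.29/0.0134 = 8.8600·1.8138/0.0134 = 1199.3 s.

1200 s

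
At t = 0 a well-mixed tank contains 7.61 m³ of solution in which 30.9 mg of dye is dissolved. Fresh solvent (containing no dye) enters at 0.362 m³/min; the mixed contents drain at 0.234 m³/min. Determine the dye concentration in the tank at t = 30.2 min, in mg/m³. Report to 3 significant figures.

Let m(t) be the amount of dye. Volume: V(t) = V₀ + (Q_in − Q_out) t = 7.61 + 0.12800 t; V(30.2) = 11.476 m³.
Solute balance: dm/dt = 0 − Q_out C = −Q_out m/V(t).
dm/m = −Q_out dt/(V₀ + 0.12800 t); integrating gives ln(m/m₀) = −(Q_out/(Q_in−Q_out)) ln(V/V₀).
m = m₀ (V₀/V)^(Q_out/(Q_in−Q_out)) = 30.9 × (7.61/11.476)^(1.8281) = 14.583 mg.
C = m/V = 14.583/11.476 = 1.2708 mg/m³.

1.27 mg/m³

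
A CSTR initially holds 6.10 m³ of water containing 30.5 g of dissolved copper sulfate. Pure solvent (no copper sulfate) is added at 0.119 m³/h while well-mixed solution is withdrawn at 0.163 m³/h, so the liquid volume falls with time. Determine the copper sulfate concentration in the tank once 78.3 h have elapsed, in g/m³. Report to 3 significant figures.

0.527 g/m³

Total volume: dV/dt = Q_in − Q_out = -0.044000 m³/h, so V(t) = 6.10 − 0.044000 t and V(78.3) = 2.6548 m³.
Species balance (pure solvent in): dm/dt = −Q_out · m/V(t).
dm/m = −Q_out dt/(V₀ − 0.044000 t); integrating gives ln(m/m₀) = −(Q_out/(Q_in−Q_out)) ln(V/V₀).
m = m₀ (V₀/V)^(Q_out/(Q_in−Q_out)) = 30.5 × (6.10/2.6548)^(-3.7045) = 1.3991 g.
C = m/V = 1.3991/2.6548 = 0.52702 g/m³.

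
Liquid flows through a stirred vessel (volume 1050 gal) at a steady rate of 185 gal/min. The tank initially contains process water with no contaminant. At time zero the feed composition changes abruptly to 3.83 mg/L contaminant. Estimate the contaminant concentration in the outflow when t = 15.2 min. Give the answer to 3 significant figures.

Accumulation = in − out for the solute gives V dC/dt = Q(C_in − C).
Time constant τ = V/Q = 1050/185 = 5.6757 min.
This is linear first-order; C(t) = C_in + (C₀ − C_in) e^(−t/τ).
C(15.2) = 3.83 + (0 − 3.83)·e^(−15.2/5.6757) = 3.83 + (-3.8300)·0.068694 = 3.5669 mg/L.

3.57 mg/L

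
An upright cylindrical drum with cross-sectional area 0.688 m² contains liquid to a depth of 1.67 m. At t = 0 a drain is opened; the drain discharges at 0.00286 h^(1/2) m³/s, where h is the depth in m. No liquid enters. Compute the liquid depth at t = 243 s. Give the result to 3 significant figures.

A dh/dt = −Q_out = −0.00286 √h.
∫ h^(−1/2) dh = −(0.00286/A) ∫ dt, giving 2√h = 2√h₀ − (0.00286/A) t.
√h = √1.67 − 0.00286·243/(2·0.688) = 1.2923 − 0.50507 = 0.78721.
h = 0.78721² = 0.61970 m.

0.620 m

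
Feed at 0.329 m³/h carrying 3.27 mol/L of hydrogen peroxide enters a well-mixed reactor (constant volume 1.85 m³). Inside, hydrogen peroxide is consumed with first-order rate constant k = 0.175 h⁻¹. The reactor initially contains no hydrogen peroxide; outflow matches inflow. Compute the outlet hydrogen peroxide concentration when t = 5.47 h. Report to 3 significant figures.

Accumulation = in − out − consumed: V dC/dt = Q C_in − Q C − k V C.
This is linear with rate a = Q/V + k = 0.35284 h⁻¹.
C_ss = Q C_in/(Q + kV) = 1.6482 mol/L; C(t) = C_ss + (C₀ − C_ss) e^(−a t).
C(5.47) = 1.6482 + (-1.6482)·e^(−0.35284·5.47) = 1.6482 + (-1.6482)·0.14514 = 1.4089 mol/L.

1.41 mol/L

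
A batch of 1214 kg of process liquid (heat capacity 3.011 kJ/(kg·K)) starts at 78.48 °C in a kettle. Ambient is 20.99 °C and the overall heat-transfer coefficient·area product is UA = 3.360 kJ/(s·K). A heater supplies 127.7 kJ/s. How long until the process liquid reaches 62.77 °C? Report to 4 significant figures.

Lumped-capacitance energy balance: M c_p dT/dt = UA(T_amb − T) + Q̇.
τ = M c_p/UA = 1087.90 s; T_ss = T_amb + Q̇/UA = 20.99 + 127.7/3.360 = 58.9960 °C.
T(t) = T_ss + (T₀ − T_ss)e^(−t/τ); set T = 62.77:
t = −τ ln[(T − T_ss)/(T₀ − T_ss)] = −1087.90 · ln(0.193699) = 1785.74 s.

1786 s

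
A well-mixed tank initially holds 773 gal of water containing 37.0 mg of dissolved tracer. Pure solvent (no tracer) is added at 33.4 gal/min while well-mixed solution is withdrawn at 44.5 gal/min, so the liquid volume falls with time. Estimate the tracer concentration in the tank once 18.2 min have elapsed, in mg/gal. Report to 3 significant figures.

0.0192 mg/gal

Total volume: dV/dt = Q_in − Q_out = -11.100 gal/min, so V(t) = 773 − 11.100 t and V(18.2) = 570.98 gal.
Solute balance: dm/dt = 0 − Q_out C = −Q_out m/V(t).
dm/m = −Q_out dt/(V₀ − 11.100 t); integrating gives ln(m/m₀) = −(Q_out/(Q_in−Q_out)) ln(V/V₀).
m = m₀ (V₀/V)^(Q_out/(Q_in−Q_out)) = 37.0 × (773/570.98)^(-4.0090) = 10.985 mg.
C = m/V = 10.985/570.98 = 0.019238 mg/gal.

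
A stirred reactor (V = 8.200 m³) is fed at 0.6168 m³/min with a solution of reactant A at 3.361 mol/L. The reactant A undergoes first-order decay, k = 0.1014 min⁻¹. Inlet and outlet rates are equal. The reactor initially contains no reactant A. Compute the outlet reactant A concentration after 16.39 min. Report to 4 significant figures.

Species balance: V dC/dt = Q C_in − Q C − k V C.
dC/dt = (Q/V) C_in − (Q/V + k) C; effective rate a = Q/V + k = 0.0752195 + 0.1014 = 0.176620 min⁻¹.
C_ss = Q C_in/(Q + kV) = 1.43140 mol/L; C(t) = C_ss + (C₀ − C_ss) e^(−a t).
C(16.39) = 1.43140 + (-1.43140)·e^(−0.176620·16.39) = 1.43140 + (-1.43140)·0.0553104 = 1.35223 mol/L.

1.352 mol/L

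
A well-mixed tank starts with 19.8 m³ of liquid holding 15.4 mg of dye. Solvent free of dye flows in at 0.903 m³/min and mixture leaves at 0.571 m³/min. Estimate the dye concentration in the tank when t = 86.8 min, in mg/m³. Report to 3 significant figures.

0.0676 mg/m³

Total volume: dV/dt = Q_in − Q_out = 0.33200 m³/min, so V(t) = 19.8 + 0.33200 t and V(86.8) = 48.618 m³.
Species balance (pure solvent in): dm/dt = −Q_out · m/V(t).
dm/m = −Q_out dt/(V₀ + 0.33200 t); integrating gives ln(m/m₀) = −(Q_out/(Q_in−Q_out)) ln(V/V₀).
m = m₀ (V₀/V)^(Q_out/(Q_in−Q_out)) = 15.4 × (19.8/48.618)^(1.7199) = 3.2851 mg.
C = m/V = 3.2851/48.618 = 0.067570 mg/m³.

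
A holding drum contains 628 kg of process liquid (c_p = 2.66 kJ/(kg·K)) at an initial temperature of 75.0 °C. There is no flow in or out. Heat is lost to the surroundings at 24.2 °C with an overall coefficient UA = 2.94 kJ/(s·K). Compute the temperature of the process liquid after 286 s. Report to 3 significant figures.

54.9 °C

Lumped-capacitance energy balance: M c_p dT/dt = UA(T_amb − T).
dT/dt = (T_ss − T)/τ with T_ss = T_amb = 24.200 °C, τ = M c_p/UA = 628·2.66/2.94 = 568.19 s.
T approaches T_ss exponentially: T(t) = T_ss + (T₀ − T_ss) e^(−t/τ).
T(286) = 24.200 + (50.800)·0.60450 = 54.909 °C.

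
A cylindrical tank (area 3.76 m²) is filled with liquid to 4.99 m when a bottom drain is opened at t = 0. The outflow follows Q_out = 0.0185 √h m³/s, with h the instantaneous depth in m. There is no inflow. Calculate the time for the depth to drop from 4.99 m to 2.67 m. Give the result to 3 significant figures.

With no inflow, A dh/dt = −0.0185 √h.
Separate and integrate: 2(√h − √h₀) = −(0.0185/A) t.
t = 2A(√h₀ − √h)/0.0185 = 2·3.76·(√4.99 − √2.67)/0.0185
  = 7.5200 × (2.2338 − 1.6340) / 0.0185 = 243.82 s.

244 s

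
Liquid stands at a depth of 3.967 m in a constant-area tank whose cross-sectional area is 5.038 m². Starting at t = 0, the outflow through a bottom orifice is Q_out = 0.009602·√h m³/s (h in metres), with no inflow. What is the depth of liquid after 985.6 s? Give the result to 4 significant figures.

1.108 m

With no inflow, A dh/dt = −0.009602 √h.
This is separable: 2 d(√h)/dt = −0.009602/A, so √h = √h₀ − (0.009602/(2A)) t.
√h = √3.967 − 0.009602·985.6/(2·5.038) = 1.99173 − 0.939235 = 1.05250.
h = 1.05250² = 1.10775 m.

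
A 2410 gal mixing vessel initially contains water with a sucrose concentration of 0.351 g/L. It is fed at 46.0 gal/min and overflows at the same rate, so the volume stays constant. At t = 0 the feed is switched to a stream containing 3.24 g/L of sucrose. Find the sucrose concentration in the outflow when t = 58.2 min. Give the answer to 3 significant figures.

Mass balance on the solute (V constant): V dC/dt = Q(C_in − C).
Time constant τ = V/Q = 2410/46.0 = 52.391 min.
This is linear first-order; C(t) = C_in + (C₀ − C_in) e^(−t/τ).
C(58.2) = 3.24 + (0.351 − 3.24)·e^(−58.2/52.391) = 3.24 + (-2.8890)·0.32927 = 2.2887 g/L.

2.29 g/L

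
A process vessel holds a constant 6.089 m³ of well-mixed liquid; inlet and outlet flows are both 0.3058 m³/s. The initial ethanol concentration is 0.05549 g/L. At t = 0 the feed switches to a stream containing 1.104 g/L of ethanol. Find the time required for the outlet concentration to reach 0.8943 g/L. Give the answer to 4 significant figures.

32.05 s

Species balance on the tank: V dC/dt = Q(C_in − C), so τ = V/Q = 19.9117 s.
C(t) = C_in + (C₀ − C_in) e^(−t/τ). Set C = 0.8943 and solve for t:
e^(−t/τ) = (C − C_in)/(C₀ − C_in) = (0.8943 − 1.104)/(0.05549 − 1.104) = 0.199998
t = −τ ln(…) = 19.9117 × 1.60945 = 32.0468 s.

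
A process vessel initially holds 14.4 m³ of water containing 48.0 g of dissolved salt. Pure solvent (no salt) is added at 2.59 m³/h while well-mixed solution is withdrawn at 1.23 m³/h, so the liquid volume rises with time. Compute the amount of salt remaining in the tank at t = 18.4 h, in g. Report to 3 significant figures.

Let m(t) be the amount of salt. Volume: V(t) = V₀ + (Q_in − Q_out) t = 14.4 + 1.3600 t; V(18.4) = 39.424 m³.
No salt enters, so dm/dt = −Q_out · (m/V).
dm/m = −Q_out dt/(V₀ + 1.3600 t); integrating gives ln(m/m₀) = −(Q_out/(Q_in−Q_out)) ln(V/V₀).
m = m₀ (V₀/V)^(Q_out/(Q_in−Q_out)) = 48.0 × (14.4/39.424)^(0.90441) = 19.304 g.

19.3 g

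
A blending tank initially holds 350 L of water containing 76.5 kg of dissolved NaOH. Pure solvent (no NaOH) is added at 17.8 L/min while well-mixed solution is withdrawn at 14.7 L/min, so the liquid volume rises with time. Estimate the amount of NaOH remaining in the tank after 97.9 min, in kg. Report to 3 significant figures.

3.96 kg

Let m(t) be the amount of NaOH. Volume: V(t) = V₀ + (Q_in − Q_out) t = 350 + 3.1000 t; V(97.9) = 653.49 L.
Species balance (pure solvent in): dm/dt = −Q_out · m/V(t).
Separate: dm/m = −Q_out dt/V(t) ⇒ ln(m/m₀) = −(Q_out/(Q_in−Q_out)) ln(V/V₀).
m = m₀ (V₀/V)^(Q_out/(Q_in−Q_out)) = 76.5 × (350/653.49)^(4.7419) = 3.9608 kg.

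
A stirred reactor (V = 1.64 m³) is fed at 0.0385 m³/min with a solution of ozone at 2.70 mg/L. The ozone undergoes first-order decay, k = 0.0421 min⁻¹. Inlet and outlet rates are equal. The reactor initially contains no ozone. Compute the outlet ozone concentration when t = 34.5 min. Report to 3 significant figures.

V dC/dt = Q(C_in − C) − k V C.
dC/dt = (Q/V) C_in − (Q/V + k) C; effective rate a = Q/V + k = 0.023476 + 0.0421 = 0.065576 min⁻¹.
C_ss = Q C_in/(Q + kV) = 0.96658 mg/L; C(t) = C_ss + (C₀ − C_ss) e^(−a t).
C(34.5) = 0.96658 + (-0.96658)·e^(−0.065576·34.5) = 0.96658 + (-0.96658)·0.10410 = 0.86596 mg/L.

0.866 mg/L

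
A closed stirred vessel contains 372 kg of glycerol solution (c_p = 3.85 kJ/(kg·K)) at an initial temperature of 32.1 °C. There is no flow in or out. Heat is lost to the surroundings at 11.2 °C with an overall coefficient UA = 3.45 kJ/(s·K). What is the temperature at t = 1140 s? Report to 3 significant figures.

M c_p dT/dt = −UA(T − T_amb).
dT/dt = (T_ss − T)/τ with T_ss = T_amb = 11.200 °C, τ = M c_p/UA = 372·3.85/3.45 = 415.13 s.
Integrating: T(t) = T_ss + (T₀ − T_ss) e^(−t/τ).
T(1140) = 11.200 + (20.900)·0.064176 = 12.541 °C.

12.5 °C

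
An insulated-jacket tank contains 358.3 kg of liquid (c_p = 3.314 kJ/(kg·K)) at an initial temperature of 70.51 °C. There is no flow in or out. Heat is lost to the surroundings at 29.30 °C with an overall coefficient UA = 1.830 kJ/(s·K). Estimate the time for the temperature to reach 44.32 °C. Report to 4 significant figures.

654.9 s

Lumped-capacitance energy balance: M c_p dT/dt = UA(T_amb − T).
τ = M c_p/UA = 648.856 s; T_ss = T_amb = 29.3000 °C.
T(t) = T_ss + (T₀ − T_ss)e^(−t/τ); set T = 44.32:
t = −τ ln[(T − T_ss)/(T₀ − T_ss)] = −648.856 · ln(0.364475) = 654.889 s.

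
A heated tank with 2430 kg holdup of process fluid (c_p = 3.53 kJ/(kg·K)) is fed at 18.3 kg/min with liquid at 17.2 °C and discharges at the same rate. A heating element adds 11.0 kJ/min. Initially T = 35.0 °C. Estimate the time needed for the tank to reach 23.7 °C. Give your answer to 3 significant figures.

Energy balance: M c_p dT/dt = ṁ c_p (T_in − T) + 11.0.
τ = M/ṁ = 132.79 min; T_ss = T_in + Q̇/(ṁ c_p) = 17.370 °C.
T(t) = T_ss + (T₀ − T_ss) e^(−t/τ). Set T = 23.7:
e^(−t/τ) = (23.7 − 17.370)/(35.0 − 17.370) = 0.35904
t = −132.79 · ln(0.35904) = 136.02 min.

136 min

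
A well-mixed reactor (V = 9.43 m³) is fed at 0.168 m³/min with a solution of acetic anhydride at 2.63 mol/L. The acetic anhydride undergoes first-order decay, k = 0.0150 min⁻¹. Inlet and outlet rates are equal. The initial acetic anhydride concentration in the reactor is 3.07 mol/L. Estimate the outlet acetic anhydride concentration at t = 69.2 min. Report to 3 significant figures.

1.60 mol/L

V dC/dt = Q(C_in − C) − k V C.
This is linear with rate a = Q/V + k = 0.032815 min⁻¹.
C_ss = Q C_in/(Q + kV) = 1.4278 mol/L; C(t) = C_ss + (C₀ − C_ss) e^(−a t).
C(69.2) = 1.4278 + (1.6422)·e^(−0.032815·69.2) = 1.4278 + (1.6422)·0.10323 = 1.5973 mol/L.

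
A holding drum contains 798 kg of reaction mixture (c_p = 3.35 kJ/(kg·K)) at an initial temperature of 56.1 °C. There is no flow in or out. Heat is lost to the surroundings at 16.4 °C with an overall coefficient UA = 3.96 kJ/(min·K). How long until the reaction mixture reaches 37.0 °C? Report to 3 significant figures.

443 min

M c_p dT/dt = −UA(T − T_amb).
τ = M c_p/UA = 675.08 min; T_ss = T_amb = 16.400 °C.
T(t) = T_ss + (T₀ − T_ss)e^(−t/τ); set T = 37.0:
t = −τ ln[(T − T_ss)/(T₀ − T_ss)] = −675.08 · ln(0.51889) = 442.89 min.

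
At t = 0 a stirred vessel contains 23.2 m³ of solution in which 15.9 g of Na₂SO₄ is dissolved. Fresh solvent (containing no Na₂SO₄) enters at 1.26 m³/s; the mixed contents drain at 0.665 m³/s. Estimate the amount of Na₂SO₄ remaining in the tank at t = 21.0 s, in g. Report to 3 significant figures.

9.82 g

Let m(t) be the amount of Na₂SO₄. Volume: V(t) = V₀ + (Q_in − Q_out) t = 23.2 + 0.59500 t; V(21.0) = 35.695 m³.
Solute balance: dm/dt = 0 − Q_out C = −Q_out m/V(t).
Separate: dm/m = −Q_out dt/V(t) ⇒ ln(m/m₀) = −(Q_out/(Q_in−Q_out)) ln(V/V₀).
m = m₀ (V₀/V)^(Q_out/(Q_in−Q_out)) = 15.9 × (23.2/35.695)^(1.1176) = 9.8234 g.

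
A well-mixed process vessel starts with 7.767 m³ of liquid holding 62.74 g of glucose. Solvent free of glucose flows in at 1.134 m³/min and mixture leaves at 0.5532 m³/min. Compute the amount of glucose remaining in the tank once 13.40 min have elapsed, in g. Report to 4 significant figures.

Let m(t) be the amount of glucose. Volume: V(t) = V₀ + (Q_in − Q_out) t = 7.767 + 0.580800 t; V(13.40) = 15.5497 m³.
Solute balance: dm/dt = 0 − Q_out C = −Q_out m/V(t).
Separate: dm/m = −Q_out dt/V(t) ⇒ ln(m/m₀) = −(Q_out/(Q_in−Q_out)) ln(V/V₀).
m = m₀ (V₀/V)^(Q_out/(Q_in−Q_out)) = 62.74 × (7.767/15.5497)^(0.952479) = 32.3893 g.

32.39 g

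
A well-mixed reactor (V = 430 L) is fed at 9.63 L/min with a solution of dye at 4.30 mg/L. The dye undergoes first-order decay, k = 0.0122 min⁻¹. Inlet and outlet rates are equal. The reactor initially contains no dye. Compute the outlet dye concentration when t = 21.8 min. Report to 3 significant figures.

Accumulation = in − out − consumed: V dC/dt = Q C_in − Q C − k V C.
dC/dt = (Q/V) C_in − (Q/V + k) C; effective rate a = Q/V + k = 0.022395 + 0.0122 = 0.034595 min⁻¹.
C_ss = Q C_in/(Q + kV) = 2.7836 mg/L; C(t) = C_ss + (C₀ − C_ss) e^(−a t).
C(21.8) = 2.7836 + (-2.7836)·e^(−0.034595·21.8) = 2.7836 + (-2.7836)·0.47040 = 1.4742 mg/L.

1.47 mg/L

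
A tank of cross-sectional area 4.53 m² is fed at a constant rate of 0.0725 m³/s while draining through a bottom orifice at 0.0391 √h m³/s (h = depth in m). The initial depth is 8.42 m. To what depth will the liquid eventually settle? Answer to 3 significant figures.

3.44 m

Level balance: A dh/dt = 0.0725 − 0.0391 √h. Setting dh/dt = 0:
Q_in = 0.0391 √h_ss ⇒ √h_ss = 0.0725/0.0391 = 1.8542.
h_ss = 1.8542² = 3.4381 m. (Since h₀ = 8.42 m > h_ss, the level will fall toward this value.)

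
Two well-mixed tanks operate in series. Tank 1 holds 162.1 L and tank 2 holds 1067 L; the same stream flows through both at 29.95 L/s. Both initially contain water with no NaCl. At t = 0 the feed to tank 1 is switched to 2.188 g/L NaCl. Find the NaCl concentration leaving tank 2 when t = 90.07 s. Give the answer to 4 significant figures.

1.982 g/L

Time constants: τᵢ = Vᵢ/Q for each well-mixed tank.
τ₁ = 162.1/29.95 = 5.41235 s; τ₂ = 1067/29.95 = 35.6260 s.
Tank 1: C₁ = C_in(1 − e^(−t/τ₁)). Tank 2 (τ₁ ≠ τ₂): C₂ = C_in[1 − (τ₁ e^(−t/τ₁) − τ₂ e^(−t/τ₂))/(τ₁ − τ₂)].
At t = 90.07: e^(−t/τ₁) = 5.92466e-08, e^(−t/τ₂) = 0.0798020.
C₂ = 2.188·[1 − (5.41235·5.92466e-08 − 35.6260·0.0798020)/(-30.2137)] = 2.188·0.905903 = 1.98211 g/L.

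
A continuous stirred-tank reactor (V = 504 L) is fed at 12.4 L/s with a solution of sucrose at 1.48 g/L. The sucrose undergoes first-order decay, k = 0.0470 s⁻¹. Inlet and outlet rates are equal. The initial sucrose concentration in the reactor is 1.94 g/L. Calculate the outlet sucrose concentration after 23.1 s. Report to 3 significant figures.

Accumulation = in − out − consumed: V dC/dt = Q C_in − Q C − k V C.
dC/dt = (Q/V) C_in − (Q/V + k) C; effective rate a = Q/V + k = 0.024603 + 0.0470 = 0.071603 s⁻¹.
C_ss = Q C_in/(Q + kV) = 0.50853 g/L; C(t) = C_ss + (C₀ − C_ss) e^(−a t).
C(23.1) = 0.50853 + (1.4315)·e^(−0.071603·23.1) = 0.50853 + (1.4315)·0.19128 = 0.78234 g/L.

0.782 g/L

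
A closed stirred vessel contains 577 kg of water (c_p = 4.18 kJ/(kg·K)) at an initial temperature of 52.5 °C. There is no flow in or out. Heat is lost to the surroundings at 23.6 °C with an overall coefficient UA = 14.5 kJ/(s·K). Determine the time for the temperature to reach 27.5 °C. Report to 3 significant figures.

333 s

Lumped-capacitance energy balance: M c_p dT/dt = UA(T_amb − T).
τ = M c_p/UA = 166.34 s; T_ss = T_amb = 23.600 °C.
T(t) = T_ss + (T₀ − T_ss)e^(−t/τ); set T = 27.5:
t = −τ ln[(T − T_ss)/(T₀ − T_ss)] = −166.34 · ln(0.13495) = 333.15 s.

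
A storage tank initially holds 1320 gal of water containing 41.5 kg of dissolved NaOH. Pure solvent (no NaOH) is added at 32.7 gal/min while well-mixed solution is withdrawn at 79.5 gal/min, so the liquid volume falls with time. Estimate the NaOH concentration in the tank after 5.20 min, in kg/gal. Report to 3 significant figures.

Total volume: dV/dt = Q_in − Q_out = -46.800 gal/min, so V(t) = 1320 − 46.800 t and V(5.20) = 1076.6 gal.
Species balance (pure solvent in): dm/dt = −Q_out · m/V(t).
Separate: dm/m = −Q_out dt/V(t) ⇒ ln(m/m₀) = −(Q_out/(Q_in−Q_out)) ln(V/V₀).
m = m₀ (V₀/V)^(Q_out/(Q_in−Q_out)) = 41.5 × (1320/1076.6)^(-1.6987) = 29.357 kg.
C = m/V = 29.357/1076.6 = 0.027267 kg/gal.

0.0273 kg/gal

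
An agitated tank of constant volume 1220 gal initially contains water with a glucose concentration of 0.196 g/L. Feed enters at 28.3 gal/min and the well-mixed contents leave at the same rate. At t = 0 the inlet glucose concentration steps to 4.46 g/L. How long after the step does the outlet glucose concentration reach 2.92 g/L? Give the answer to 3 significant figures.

43.9 min

Mass balance on the solute (V constant): V dC/dt = Q(C_in − C), so τ = V/Q = 43.110 min.
C(t) = C_in + (C₀ − C_in) e^(−t/τ). Set C = 2.92 and solve for t:
e^(−t/τ) = (C − C_in)/(C₀ − C_in) = (2.92 − 4.46)/(0.196 − 4.46) = 0.36116
t = −τ ln(…) = 43.110 × 1.0184 = 43.904 min.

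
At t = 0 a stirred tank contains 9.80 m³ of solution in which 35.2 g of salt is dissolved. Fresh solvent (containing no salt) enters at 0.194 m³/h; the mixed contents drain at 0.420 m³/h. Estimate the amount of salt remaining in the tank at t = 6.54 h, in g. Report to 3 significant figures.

26.0 g

Let m(t) be the amount of salt. Volume: V(t) = V₀ + (Q_in − Q_out) t = 9.80 − 0.22600 t; V(6.54) = 8.3220 m³.
Solute balance: dm/dt = 0 − Q_out C = −Q_out m/V(t).
Separate: dm/m = −Q_out dt/V(t) ⇒ ln(m/m₀) = −(Q_out/(Q_in−Q_out)) ln(V/V₀).
m = m₀ (V₀/V)^(Q_out/(Q_in−Q_out)) = 35.2 × (9.80/8.3220)^(-1.8584) = 25.977 g.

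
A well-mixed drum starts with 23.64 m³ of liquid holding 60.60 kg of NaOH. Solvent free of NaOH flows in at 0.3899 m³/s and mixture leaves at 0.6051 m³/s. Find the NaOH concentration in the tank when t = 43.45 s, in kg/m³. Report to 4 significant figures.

Let m(t) be the amount of NaOH. Volume: V(t) = V₀ + (Q_in − Q_out) t = 23.64 − 0.215200 t; V(43.45) = 14.2896 m³.
Solute balance: dm/dt = 0 − Q_out C = −Q_out m/V(t).
dm/m = −Q_out dt/(V₀ − 0.215200 t); integrating gives ln(m/m₀) = −(Q_out/(Q_in−Q_out)) ln(V/V₀).
m = m₀ (V₀/V)^(Q_out/(Q_in−Q_out)) = 60.60 × (23.64/14.2896)^(-2.81180) = 14.7140 kg.
C = m/V = 14.7140/14.2896 = 1.02971 kg/m³.

1.030 kg/m³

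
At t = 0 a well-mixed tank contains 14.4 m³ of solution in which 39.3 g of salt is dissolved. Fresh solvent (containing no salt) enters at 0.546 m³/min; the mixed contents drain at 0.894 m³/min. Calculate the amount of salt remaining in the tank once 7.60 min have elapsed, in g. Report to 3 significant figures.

Let m(t) be the amount of salt. Volume: V(t) = V₀ + (Q_in − Q_out) t = 14.4 − 0.34800 t; V(7.60) = 11.755 m³.
Solute balance: dm/dt = 0 − Q_out C = −Q_out m/V(t).
Separate: dm/m = −Q_out dt/V(t) ⇒ ln(m/m₀) = −(Q_out/(Q_in−Q_out)) ln(V/V₀).
m = m₀ (V₀/V)^(Q_out/(Q_in−Q_out)) = 39.3 × (14.4/11.755)^(-2.5690) = 23.334 g.

23.3 g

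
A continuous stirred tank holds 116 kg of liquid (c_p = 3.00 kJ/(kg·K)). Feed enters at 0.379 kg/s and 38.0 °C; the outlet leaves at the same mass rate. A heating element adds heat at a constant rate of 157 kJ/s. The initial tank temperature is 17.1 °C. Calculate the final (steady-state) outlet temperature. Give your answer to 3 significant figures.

Unsteady energy balance on the tank contents: M c_p dT/dt = ṁ c_p (T_in − T) + 157.
At steady state dT/dt = 0 ⇒ T_ss = T_in + Q̇/(ṁ c_p) = 38.0 + 157/(0.379·3.00) = 176.08 °C.

176 °C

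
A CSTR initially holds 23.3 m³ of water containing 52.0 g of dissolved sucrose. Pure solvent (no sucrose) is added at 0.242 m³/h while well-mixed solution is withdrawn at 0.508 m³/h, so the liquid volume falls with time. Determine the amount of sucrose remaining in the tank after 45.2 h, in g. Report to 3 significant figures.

Let m(t) be the amount of sucrose. Volume: V(t) = V₀ + (Q_in − Q_out) t = 23.3 − 0.26600 t; V(45.2) = 11.277 m³.
Solute balance: dm/dt = 0 − Q_out C = −Q_out m/V(t).
Separate: dm/m = −Q_out dt/V(t) ⇒ ln(m/m₀) = −(Q_out/(Q_in−Q_out)) ln(V/V₀).
m = m₀ (V₀/V)^(Q_out/(Q_in−Q_out)) = 52.0 × (23.3/11.277)^(-1.9098) = 13.005 g.

13.0 g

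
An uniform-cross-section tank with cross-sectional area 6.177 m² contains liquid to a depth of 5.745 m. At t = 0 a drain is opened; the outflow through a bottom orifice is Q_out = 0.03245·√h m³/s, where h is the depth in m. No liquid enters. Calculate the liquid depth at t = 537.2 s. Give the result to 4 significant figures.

With no inflow, A dh/dt = −0.03245 √h.
This is separable: 2 d(√h)/dt = −0.03245/A, so √h = √h₀ − (0.03245/(2A)) t.
√h = √5.745 − 0.03245·537.2/(2·6.177) = 2.39687 − 1.41105 = 0.985821.
h = 0.985821² = 0.971842 m.

0.9718 m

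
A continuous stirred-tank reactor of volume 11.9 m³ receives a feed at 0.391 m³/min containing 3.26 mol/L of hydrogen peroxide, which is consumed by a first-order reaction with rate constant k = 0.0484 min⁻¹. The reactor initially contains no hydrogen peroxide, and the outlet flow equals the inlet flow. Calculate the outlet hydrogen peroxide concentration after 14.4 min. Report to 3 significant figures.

0.909 mol/L

Accumulation = in − out − consumed: V dC/dt = Q C_in − Q C − k V C.
This is linear with rate a = Q/V + k = 0.081257 min⁻¹.
C_ss = Q C_in/(Q + kV) = 1.3182 mol/L; C(t) = C_ss + (C₀ − C_ss) e^(−a t).
C(14.4) = 1.3182 + (-1.3182)·e^(−0.081257·14.4) = 1.3182 + (-1.3182)·0.31034 = 0.90913 mol/L.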